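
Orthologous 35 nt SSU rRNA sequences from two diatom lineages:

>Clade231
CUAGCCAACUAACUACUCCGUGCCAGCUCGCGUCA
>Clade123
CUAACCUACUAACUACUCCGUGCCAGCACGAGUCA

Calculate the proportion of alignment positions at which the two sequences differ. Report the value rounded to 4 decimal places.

Mismatches occur at site 4 (G↔A), site 7 (A↔U), site 28 (U↔A), site 31 (C↔A).
There are 4 differences over 35 sites, so p = 4/35 = 0.1143.

0.1143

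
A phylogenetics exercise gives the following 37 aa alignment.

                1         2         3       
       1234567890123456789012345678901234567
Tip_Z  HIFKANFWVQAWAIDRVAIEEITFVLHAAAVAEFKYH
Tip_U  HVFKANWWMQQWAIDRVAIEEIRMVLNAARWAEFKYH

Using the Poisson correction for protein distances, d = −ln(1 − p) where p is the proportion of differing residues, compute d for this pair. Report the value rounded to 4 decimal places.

Differing sites — 2:I/V; 7:F/W; 9:V/M; 11:A/Q; 23:T/R; 24:F/M; 27:H/N; 30:A/R; 31:V/W.
p = 9/37 = 0.243243.
d = −ln(1 − 0.243243) = −ln(0.756757) = 0.2787.

0.2787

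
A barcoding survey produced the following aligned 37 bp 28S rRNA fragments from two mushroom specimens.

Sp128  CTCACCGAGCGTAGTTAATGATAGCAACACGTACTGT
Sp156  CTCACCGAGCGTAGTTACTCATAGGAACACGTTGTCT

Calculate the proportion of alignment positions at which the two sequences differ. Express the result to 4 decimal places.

The sequences differ at positions 18 (A/C), 20 (G/C), 25 (C/G), 33 (A/T), 34 (C/G), 36 (G/C).
There are 6 differences over 37 sites, so p = 6/37 = 0.1622.

0.1622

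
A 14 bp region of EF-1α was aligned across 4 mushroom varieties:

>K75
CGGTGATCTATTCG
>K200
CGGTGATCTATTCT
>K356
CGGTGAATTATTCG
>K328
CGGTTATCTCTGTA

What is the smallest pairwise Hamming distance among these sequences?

1

Pairwise Hamming distances:
  K75 vs K200: 1
  K75 vs K356: 2
  K75 vs K328: 5
  K200 vs K356: 3
  K200 vs K328: 5
  K356 vs K328: 7
The smallest is 1, between K75 and K200.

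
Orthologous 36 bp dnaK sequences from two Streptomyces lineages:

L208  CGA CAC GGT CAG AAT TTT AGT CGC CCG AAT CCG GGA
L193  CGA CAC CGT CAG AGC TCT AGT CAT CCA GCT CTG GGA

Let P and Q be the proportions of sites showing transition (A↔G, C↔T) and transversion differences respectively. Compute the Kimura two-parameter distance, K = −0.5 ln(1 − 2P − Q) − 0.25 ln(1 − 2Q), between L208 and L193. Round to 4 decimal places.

0.3760

The sequences differ at positions 7 (G/C, transversion), 14 (A/G, transition), 15 (T/C, transition), 17 (T/C, transition), 23 (G/A, transition), 24 (C/T, transition), 27 (G/A, transition), 28 (A/G, transition), 29 (A/C, transversion), 32 (C/T, transition).
Of the 10 differences, 8 transitions and 2 transversions over 36 sites: P = 8/36 = 0.222222, Q = 2/36 = 0.055556.
d = −0.5·ln(0.500000) − 0.25·ln(0.888888) = −0.5·(-0.693147) − 0.25·(-0.117784) = 0.3760.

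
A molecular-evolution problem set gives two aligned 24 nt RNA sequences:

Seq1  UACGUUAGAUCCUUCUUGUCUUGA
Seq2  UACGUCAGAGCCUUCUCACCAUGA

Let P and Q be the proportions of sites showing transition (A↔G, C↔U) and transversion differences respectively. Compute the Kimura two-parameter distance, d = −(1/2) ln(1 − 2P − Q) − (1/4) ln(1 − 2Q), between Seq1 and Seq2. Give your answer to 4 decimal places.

Differing sites — 6:U/C (Ti); 10:U/G (Tv); 17:U/C (Ti); 18:G/A (Ti); 19:U/C (Ti); 21:U/A (Tv).
Of the 6 differences, 4 transitions and 2 transversions over 24 sites: P = 4/24 = 0.166667, Q = 2/24 = 0.083333.
d = −0.5·ln(0.583333) − 0.25·ln(0.833334) = −0.5·(-0.538997) − 0.25·(-0.182321) = 0.3151.

0.3151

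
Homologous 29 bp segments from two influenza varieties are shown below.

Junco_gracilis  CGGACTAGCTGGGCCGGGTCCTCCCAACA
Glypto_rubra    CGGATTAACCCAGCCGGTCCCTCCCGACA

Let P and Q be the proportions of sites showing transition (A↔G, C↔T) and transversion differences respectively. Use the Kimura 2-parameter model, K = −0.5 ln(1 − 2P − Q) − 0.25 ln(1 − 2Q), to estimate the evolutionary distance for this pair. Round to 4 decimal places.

0.3667

Mismatches occur at site 5 (C→T, transition), site 8 (G→A, transition), site 10 (T→C, transition), site 11 (G→C, transversion), site 12 (G→A, transition), site 18 (G→T, transversion), site 19 (T→C, transition), site 26 (A→G, transition).
Of the 8 differences, 6 transitions and 2 transversions over 29 sites: P = 6/29 = 0.206897, Q = 2/29 = 0.068966.
d = −0.5·ln(0.517240) − 0.25·ln(0.862068) = −0.5·(-0.659248) − 0.25·(-0.148421) = 0.3667.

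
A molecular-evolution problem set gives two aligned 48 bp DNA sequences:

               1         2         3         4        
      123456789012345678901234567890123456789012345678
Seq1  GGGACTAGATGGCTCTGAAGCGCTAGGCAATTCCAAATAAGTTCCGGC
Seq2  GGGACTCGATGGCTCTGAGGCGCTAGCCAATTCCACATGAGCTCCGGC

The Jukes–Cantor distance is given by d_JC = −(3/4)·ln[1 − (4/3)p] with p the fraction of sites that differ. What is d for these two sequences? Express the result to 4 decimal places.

Differing sites — 7:A/C; 19:A/G; 27:G/C; 36:A/C; 39:A/G; 42:T/C.
p = 6/48 = 0.125000.
d = −0.75 · ln(1 − (4/3)·0.125000) = −0.75 · ln(0.833333) = −0.75 · (-0.182322) = 0.1367.

0.1367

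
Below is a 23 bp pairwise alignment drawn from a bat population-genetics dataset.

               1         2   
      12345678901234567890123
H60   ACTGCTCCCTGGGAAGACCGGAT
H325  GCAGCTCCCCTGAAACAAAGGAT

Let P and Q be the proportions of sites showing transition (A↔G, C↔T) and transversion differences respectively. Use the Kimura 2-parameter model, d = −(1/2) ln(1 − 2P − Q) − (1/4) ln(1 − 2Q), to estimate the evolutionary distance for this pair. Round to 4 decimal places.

0.4679

Differing sites — 1:A/G (Ti); 3:T/A (Tv); 10:T/C (Ti); 11:G/T (Tv); 13:G/A (Ti); 16:G/C (Tv); 18:C/A (Tv); 19:C/A (Tv).
Of the 8 differences, 3 transitions and 5 transversions over 23 sites: P = 3/23 = 0.130435, Q = 5/23 = 0.217391.
d = −0.5·ln(0.521739) − 0.25·ln(0.565218) = −0.5·(-0.650588) − 0.25·(-0.570544) = 0.4679.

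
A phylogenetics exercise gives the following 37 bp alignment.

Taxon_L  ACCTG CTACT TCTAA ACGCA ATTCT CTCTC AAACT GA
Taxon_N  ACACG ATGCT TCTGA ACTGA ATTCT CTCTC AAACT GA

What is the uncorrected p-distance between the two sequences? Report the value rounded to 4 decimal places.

0.1892

Mismatches occur at site 3 (C→A), site 4 (T→C), site 6 (C→A), site 8 (A→G), site 14 (A→G), site 18 (G→T), site 19 (C→G).
There are 7 differences over 37 sites, so p = 7/37 = 0.1892.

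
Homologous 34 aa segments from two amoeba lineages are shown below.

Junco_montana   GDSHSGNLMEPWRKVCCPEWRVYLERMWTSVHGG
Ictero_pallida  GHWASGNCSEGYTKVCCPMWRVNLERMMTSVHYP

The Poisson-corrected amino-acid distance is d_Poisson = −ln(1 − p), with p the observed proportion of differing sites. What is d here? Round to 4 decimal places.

0.4818

Differing sites — 2:D/H; 3:S/W; 4:H/A; 8:L/C; 9:M/S; 11:P/G; 12:W/Y; 13:R/T; 19:E/M; 23:Y/N; 28:W/M; 33:G/Y; 34:G/P.
p = 13/34 = 0.382353.
d = −ln(1 − 0.382353) = −ln(0.617647) = 0.4818.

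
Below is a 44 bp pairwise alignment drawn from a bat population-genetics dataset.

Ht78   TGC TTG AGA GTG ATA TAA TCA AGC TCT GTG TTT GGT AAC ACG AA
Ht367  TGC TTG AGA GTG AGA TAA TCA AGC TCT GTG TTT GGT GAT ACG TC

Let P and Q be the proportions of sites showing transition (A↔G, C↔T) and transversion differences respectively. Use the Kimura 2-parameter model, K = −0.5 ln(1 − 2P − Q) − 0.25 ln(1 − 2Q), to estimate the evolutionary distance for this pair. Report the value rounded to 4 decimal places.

The sequences differ at positions 14 (T/G, transversion), 37 (A/G, transition), 39 (C/T, transition), 43 (A/T, transversion), 44 (A/C, transversion).
Of the 5 differences, 2 transitions and 3 transversions over 44 sites: P = 2/44 = 0.045455, Q = 3/44 = 0.068182.
d = −0.5·ln(0.840908) − 0.25·ln(0.863636) = −0.5·(-0.173273) − 0.25·(-0.146604) = 0.1233.

0.1233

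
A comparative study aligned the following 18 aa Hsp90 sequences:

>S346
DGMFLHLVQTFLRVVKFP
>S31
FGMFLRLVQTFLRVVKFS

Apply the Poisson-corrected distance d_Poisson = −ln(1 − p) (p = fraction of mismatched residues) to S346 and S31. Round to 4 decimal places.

0.1823

Differing sites — 1:D/F; 6:H/R; 18:P/S.
p = 3/18 = 0.166667.
d = −ln(1 − 0.166667) = −ln(0.833333) = 0.1823.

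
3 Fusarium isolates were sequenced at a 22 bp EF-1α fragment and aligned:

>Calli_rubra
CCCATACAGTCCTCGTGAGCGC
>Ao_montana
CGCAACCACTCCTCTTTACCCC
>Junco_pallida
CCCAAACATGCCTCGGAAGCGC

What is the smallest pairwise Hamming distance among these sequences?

5

Pairwise Hamming distances:
  Calli_rubra vs Ao_montana: 8
  Calli_rubra vs Junco_pallida: 5
  Ao_montana vs Junco_pallida: 9
The smallest is 5, between Calli_rubra and Junco_pallida.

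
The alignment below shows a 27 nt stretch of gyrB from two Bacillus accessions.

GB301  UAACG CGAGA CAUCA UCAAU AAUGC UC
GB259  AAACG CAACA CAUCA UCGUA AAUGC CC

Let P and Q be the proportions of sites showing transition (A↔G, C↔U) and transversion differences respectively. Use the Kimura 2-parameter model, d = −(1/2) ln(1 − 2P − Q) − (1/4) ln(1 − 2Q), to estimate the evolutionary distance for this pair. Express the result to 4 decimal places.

The sequences differ at positions 1 (U/A, transversion), 7 (G/A, transition), 9 (G/C, transversion), 18 (A/G, transition), 19 (A/U, transversion), 20 (U/A, transversion), 26 (U/C, transition).
Of the 7 differences, 3 transitions and 4 transversions over 27 sites: P = 3/27 = 0.111111, Q = 4/27 = 0.148148.
d = −0.5·ln(0.629630) − 0.25·ln(0.703704) = −0.5·(-0.462623) − 0.25·(-0.351397) = 0.3192.

0.3192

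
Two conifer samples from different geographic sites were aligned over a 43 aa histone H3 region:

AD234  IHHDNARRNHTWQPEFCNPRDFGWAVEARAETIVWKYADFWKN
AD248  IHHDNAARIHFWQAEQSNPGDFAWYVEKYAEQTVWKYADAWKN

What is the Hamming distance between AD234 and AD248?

The sequences differ at positions 7 (R/A), 9 (N/I), 11 (T/F), 14 (P/A), 16 (F/Q), 17 (C/S), 20 (R/G), 23 (G/A), 25 (A/Y), 28 (A/K), 29 (R/Y), 32 (T/Q), 33 (I/T), 40 (F/A).
That gives 14 mismatches out of 43 aligned sites, so the Hamming distance is 14.

14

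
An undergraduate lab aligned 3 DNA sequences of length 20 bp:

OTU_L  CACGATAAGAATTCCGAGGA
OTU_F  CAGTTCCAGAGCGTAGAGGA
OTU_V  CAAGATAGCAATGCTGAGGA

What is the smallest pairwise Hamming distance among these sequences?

5

Pairwise Hamming distances:
  OTU_L vs OTU_F: 10
  OTU_L vs OTU_V: 5
  OTU_F vs OTU_V: 11
The smallest is 5, between OTU_L and OTU_V.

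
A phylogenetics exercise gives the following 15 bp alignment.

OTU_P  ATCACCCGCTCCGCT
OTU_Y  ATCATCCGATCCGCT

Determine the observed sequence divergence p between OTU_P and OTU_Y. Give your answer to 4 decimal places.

Differing sites — 5:C/T; 9:C/A.
There are 2 differences over 15 sites, so p = 2/15 = 0.1333.

0.1333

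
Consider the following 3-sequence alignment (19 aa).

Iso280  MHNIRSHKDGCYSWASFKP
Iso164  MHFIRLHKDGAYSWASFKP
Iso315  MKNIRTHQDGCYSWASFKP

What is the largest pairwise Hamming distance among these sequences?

Pairwise Hamming distances:
  Iso280 vs Iso164: 3
  Iso280 vs Iso315: 3
  Iso164 vs Iso315: 5
The largest is 5, between Iso164 and Iso315.

5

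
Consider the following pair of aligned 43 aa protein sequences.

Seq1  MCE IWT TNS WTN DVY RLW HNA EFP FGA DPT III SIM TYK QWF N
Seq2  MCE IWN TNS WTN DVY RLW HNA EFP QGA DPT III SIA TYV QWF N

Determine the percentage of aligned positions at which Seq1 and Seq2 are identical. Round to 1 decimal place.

90.7%

Mismatches occur at site 6 (T→N), site 25 (F→Q), site 36 (M→A), site 39 (K→V).
39 of the 43 sites match, so the percent identity is 39/43 × 100 = 90.7%.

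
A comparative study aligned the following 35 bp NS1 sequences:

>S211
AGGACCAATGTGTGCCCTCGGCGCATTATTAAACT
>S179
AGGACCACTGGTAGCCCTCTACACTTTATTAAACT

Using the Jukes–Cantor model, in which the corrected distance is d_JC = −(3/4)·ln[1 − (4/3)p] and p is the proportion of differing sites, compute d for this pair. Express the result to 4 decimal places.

0.2726

Mismatches occur at site 8 (A→C), site 11 (T→G), site 12 (G→T), site 13 (T→A), site 20 (G→T), site 21 (G→A), site 23 (G→A), site 25 (A→T).
p = 8/35 = 0.228571.
d = −0.75 · ln(1 − (4/3)·0.228571) = −0.75 · ln(0.695239) = −0.75 · (-0.363500) = 0.2726.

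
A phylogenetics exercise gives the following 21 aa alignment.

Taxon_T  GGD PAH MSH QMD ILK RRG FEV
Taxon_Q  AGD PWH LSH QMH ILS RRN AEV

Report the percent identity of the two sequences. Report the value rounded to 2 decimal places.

The sequences differ at positions 1 (G/A), 5 (A/W), 7 (M/L), 12 (D/H), 15 (K/S), 18 (G/N), 19 (F/A).
14 of the 21 sites match, so the percent identity is 14/21 × 100 = 66.67%.

66.67%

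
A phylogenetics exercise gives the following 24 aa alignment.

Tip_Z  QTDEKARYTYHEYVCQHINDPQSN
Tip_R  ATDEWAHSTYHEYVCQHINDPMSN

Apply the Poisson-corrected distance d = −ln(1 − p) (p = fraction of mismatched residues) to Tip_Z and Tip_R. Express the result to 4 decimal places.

Mismatches occur at site 1 (Q↔A), site 5 (K↔W), site 7 (R↔H), site 8 (Y↔S), site 22 (Q↔M).
p = 5/24 = 0.208333.
d = −ln(1 − 0.208333) = −ln(0.791667) = 0.2336.

0.2336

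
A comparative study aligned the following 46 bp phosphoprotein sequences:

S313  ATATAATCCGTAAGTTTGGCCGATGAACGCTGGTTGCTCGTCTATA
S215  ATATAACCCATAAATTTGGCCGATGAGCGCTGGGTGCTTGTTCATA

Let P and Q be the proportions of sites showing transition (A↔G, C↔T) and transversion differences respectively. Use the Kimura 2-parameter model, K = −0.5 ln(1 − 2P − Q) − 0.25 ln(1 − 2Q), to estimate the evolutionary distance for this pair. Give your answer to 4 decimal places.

Mismatches occur at site 7 (T→C, transition), site 10 (G→A, transition), site 14 (G→A, transition), site 27 (A→G, transition), site 34 (T→G, transversion), site 39 (C→T, transition), site 42 (C→T, transition), site 43 (T→C, transition).
Of the 8 differences, 7 transitions and 1 transversion over 46 sites: P = 7/46 = 0.152174, Q = 1/46 = 0.021739.
d = −0.5·ln(0.673913) − 0.25·ln(0.956522) = −0.5·(-0.394654) − 0.25·(-0.044451) = 0.2084.

0.2084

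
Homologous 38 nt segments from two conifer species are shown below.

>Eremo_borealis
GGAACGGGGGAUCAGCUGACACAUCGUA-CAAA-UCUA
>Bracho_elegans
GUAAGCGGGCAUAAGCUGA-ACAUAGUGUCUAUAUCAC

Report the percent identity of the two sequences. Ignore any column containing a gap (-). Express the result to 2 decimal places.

68.57%

Excluding the 3 gap columns leaves 35 comparable sites.
Mismatches occur at site 2 (G/U), site 5 (C/G), site 6 (G/C), site 10 (G/C), site 13 (C/A), site 25 (C/A), site 28 (A/G), site 31 (A/U), site 33 (A/U), site 37 (U/A), site 38 (A/C).
24 of the 35 comparable sites match, so the percent identity is 24/35 × 100 = 68.57%.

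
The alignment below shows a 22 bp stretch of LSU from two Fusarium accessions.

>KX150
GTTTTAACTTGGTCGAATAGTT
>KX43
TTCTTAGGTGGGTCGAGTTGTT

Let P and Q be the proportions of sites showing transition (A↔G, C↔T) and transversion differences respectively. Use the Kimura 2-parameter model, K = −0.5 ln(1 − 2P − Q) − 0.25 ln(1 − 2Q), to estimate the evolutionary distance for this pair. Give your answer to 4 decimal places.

0.4161

Mismatches occur at site 1 (G↔T, transversion), site 3 (T↔C, transition), site 7 (A↔G, transition), site 8 (C↔G, transversion), site 10 (T↔G, transversion), site 17 (A↔G, transition), site 19 (A↔T, transversion).
Of the 7 differences, 3 transitions and 4 transversions over 22 sites: P = 3/22 = 0.136364, Q = 4/22 = 0.181818.
d = −0.5·ln(0.545454) − 0.25·ln(0.636364) = −0.5·(-0.606137) − 0.25·(-0.451985) = 0.4161.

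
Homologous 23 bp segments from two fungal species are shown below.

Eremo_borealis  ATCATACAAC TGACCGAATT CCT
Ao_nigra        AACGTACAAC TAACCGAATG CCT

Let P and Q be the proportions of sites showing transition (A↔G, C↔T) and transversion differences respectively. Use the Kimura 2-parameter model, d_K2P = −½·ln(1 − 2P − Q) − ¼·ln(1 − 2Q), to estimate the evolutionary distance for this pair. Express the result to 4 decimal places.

0.1989

Mismatches occur at site 2 (T↔A, transversion), site 4 (A↔G, transition), site 12 (G↔A, transition), site 20 (T↔G, transversion).
Of the 4 differences, 2 transitions and 2 transversions over 23 sites: P = 2/23 = 0.086957, Q = 2/23 = 0.086957.
d = −0.5·ln(0.739129) − 0.25·ln(0.826086) = −0.5·(-0.302283) − 0.25·(-0.191056) = 0.1989.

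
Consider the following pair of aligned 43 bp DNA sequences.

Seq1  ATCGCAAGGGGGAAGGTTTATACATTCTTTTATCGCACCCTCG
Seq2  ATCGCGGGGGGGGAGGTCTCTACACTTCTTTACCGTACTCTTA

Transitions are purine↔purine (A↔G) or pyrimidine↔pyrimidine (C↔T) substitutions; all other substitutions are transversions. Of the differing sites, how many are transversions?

Differing sites — 6:A/G (Ti); 7:A/G (Ti); 13:A/G (Ti); 18:T/C (Ti); 20:A/C (Tv); 25:T/C (Ti); 27:C/T (Ti); 28:T/C (Ti); 33:T/C (Ti); 36:C/T (Ti); 39:C/T (Ti); 42:C/T (Ti); 43:G/A (Ti).
Of the 13 differences, 12 transitions and 1 transversion, so the answer is 1.

1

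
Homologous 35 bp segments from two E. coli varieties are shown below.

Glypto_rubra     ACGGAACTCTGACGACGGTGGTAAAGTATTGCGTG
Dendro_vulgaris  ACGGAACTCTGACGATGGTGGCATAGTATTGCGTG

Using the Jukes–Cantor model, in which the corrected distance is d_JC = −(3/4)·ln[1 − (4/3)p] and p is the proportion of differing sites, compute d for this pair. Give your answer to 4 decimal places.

0.0910

Differing sites — 16:C/T; 22:T/C; 24:A/T.
p = 3/35 = 0.085714.
d = −0.75 · ln(1 − (4/3)·0.085714) = −0.75 · ln(0.885715) = −0.75 · (-0.121360) = 0.0910.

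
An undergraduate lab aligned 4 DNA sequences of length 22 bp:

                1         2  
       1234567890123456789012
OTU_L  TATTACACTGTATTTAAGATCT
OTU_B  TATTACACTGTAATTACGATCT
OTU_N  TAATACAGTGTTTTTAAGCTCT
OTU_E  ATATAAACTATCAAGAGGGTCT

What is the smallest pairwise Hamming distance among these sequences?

2

Pairwise Hamming distances:
  OTU_L vs OTU_B: 2
  OTU_L vs OTU_N: 4
  OTU_L vs OTU_E: 11
  OTU_B vs OTU_N: 6
  OTU_B vs OTU_E: 10
  OTU_N vs OTU_E: 11
The smallest is 2, between OTU_L and OTU_B.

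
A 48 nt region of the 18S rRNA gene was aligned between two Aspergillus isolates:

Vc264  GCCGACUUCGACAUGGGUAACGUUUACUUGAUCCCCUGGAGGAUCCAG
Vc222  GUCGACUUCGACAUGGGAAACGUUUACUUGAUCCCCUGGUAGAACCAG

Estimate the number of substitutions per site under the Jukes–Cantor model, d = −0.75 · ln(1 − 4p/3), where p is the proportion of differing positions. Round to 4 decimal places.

0.1121

Differing sites — 2:C/U; 18:U/A; 40:A/U; 41:G/A; 44:U/A.
p = 5/48 = 0.104167.
d = −0.75 · ln(1 − (4/3)·0.104167) = −0.75 · ln(0.861111) = −0.75 · (-0.149532) = 0.1121.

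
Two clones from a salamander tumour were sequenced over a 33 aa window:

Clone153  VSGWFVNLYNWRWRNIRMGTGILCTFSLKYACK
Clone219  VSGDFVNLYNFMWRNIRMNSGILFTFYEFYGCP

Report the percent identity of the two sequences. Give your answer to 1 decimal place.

66.7%

Differing sites — 4:W/D; 11:W/F; 12:R/M; 19:G/N; 20:T/S; 24:C/F; 27:S/Y; 28:L/E; 29:K/F; 31:A/G; 33:K/P.
22 of the 33 sites match, so the percent identity is 22/33 × 100 = 66.7%.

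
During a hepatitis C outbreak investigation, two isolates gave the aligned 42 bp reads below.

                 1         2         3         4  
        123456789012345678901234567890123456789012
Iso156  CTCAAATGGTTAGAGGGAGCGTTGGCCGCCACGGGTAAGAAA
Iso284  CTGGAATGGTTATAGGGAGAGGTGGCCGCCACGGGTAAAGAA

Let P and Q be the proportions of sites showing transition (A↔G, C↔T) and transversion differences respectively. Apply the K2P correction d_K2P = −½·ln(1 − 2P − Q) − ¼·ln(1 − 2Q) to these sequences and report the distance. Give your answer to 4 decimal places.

0.1888

Differing sites — 3:C/G (Tv); 4:A/G (Ti); 13:G/T (Tv); 20:C/A (Tv); 22:T/G (Tv); 39:G/A (Ti); 40:A/G (Ti).
Of the 7 differences, 3 transitions and 4 transversions over 42 sites: P = 3/42 = 0.071429, Q = 4/42 = 0.095238.
d = −0.5·ln(0.761904) − 0.25·ln(0.809524) = −0.5·(-0.271935) − 0.25·(-0.211309) = 0.1888.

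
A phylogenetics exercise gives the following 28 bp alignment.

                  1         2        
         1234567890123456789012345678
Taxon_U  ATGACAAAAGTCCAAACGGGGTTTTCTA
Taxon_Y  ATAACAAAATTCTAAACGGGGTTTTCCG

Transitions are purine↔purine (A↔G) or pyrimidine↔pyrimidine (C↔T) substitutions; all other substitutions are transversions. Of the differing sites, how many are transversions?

1

Mismatches occur at site 3 (G/A, transition), site 10 (G/T, transversion), site 13 (C/T, transition), site 27 (T/C, transition), site 28 (A/G, transition).
Of the 5 differences, 4 transitions and 1 transversion, so the answer is 1.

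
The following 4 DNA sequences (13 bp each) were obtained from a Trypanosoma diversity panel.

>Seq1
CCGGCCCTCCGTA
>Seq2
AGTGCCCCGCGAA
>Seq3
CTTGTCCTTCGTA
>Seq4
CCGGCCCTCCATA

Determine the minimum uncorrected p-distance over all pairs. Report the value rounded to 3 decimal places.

0.077

Pairwise Hamming distances:
  Seq1 vs Seq2: 6
  Seq1 vs Seq3: 4
  Seq1 vs Seq4: 1
  Seq2 vs Seq3: 6
  Seq2 vs Seq4: 7
  Seq3 vs Seq4: 5
The smallest is 1 mismatch, between Seq1 and Seq4; p = 1/13 = 0.077.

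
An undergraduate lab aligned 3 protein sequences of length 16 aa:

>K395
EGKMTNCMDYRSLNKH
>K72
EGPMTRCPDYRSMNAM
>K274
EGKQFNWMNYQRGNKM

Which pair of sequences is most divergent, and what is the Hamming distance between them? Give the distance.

11

Pairwise Hamming distances:
  K395 vs K72: 6
  K395 vs K274: 8
  K72 vs K274: 11
The largest is 11, between K72 and K274.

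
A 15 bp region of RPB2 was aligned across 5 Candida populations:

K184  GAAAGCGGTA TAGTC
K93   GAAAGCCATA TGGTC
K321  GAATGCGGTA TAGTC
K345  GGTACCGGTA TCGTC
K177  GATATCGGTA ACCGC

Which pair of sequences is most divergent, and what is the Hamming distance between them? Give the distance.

8

Pairwise Hamming distances:
  K184 vs K93: 3
  K184 vs K321: 1
  K184 vs K345: 4
  K184 vs K177: 6
  K93 vs K321: 4
  K93 vs K345: 6
  K93 vs K177: 8
  K321 vs K345: 5
  K321 vs K177: 7
  K345 vs K177: 5
The largest is 8, between K93 and K177.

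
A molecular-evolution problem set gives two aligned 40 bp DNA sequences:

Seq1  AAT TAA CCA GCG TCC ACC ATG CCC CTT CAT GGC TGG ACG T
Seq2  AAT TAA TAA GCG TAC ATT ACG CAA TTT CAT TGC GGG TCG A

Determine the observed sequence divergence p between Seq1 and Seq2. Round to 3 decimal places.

The sequences differ at positions 7 (C/T), 8 (C/A), 14 (C/A), 17 (C/T), 18 (C/T), 20 (T/C), 23 (C/A), 24 (C/A), 25 (C/T), 31 (G/T), 34 (T/G), 37 (A/T), 40 (T/A).
There are 13 differences over 40 sites, so p = 13/40 = 0.325.

0.325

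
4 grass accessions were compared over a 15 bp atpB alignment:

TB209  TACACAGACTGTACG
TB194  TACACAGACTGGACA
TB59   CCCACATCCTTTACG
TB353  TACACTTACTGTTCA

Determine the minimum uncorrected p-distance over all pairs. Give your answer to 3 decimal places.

Pairwise Hamming distances:
  TB209 vs TB194: 2
  TB209 vs TB59: 5
  TB209 vs TB353: 4
  TB194 vs TB59: 7
  TB194 vs TB353: 4
  TB59 vs TB353: 7
The smallest is 2 mismatches, between TB209 and TB194; p = 2/15 = 0.133.

0.133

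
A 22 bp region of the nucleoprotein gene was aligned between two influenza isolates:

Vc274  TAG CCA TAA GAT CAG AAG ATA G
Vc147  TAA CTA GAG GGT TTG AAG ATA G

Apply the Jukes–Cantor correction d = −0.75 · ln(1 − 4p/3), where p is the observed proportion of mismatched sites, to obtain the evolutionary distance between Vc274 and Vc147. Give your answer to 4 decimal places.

Differing sites — 3:G/A; 5:C/T; 7:T/G; 9:A/G; 11:A/G; 13:C/T; 14:A/T.
p = 7/22 = 0.318182.
d = −0.75 · ln(1 − (4/3)·0.318182) = −0.75 · ln(0.575757) = −0.75 · (-0.552070) = 0.4141.

0.4141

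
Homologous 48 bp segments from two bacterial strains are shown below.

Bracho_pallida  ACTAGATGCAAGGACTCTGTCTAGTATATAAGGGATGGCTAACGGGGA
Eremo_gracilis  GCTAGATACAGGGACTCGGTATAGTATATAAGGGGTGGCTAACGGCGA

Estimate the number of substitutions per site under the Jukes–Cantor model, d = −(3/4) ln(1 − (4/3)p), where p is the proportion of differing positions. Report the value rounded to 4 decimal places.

Mismatches occur at site 1 (A/G), site 8 (G/A), site 11 (A/G), site 18 (T/G), site 21 (C/A), site 35 (A/G), site 46 (G/C).
p = 7/48 = 0.145833.
d = −0.75 · ln(1 − (4/3)·0.145833) = −0.75 · ln(0.805556) = −0.75 · (-0.216223) = 0.1622.

0.1622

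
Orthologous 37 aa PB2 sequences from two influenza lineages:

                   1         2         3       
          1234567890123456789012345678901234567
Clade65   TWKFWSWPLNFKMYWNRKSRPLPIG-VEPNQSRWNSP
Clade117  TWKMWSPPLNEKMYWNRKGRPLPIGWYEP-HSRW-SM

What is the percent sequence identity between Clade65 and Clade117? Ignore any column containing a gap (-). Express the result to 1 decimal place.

79.4%

Excluding the 3 gap columns leaves 34 comparable sites.
Mismatches occur at site 4 (F↔M), site 7 (W↔P), site 11 (F↔E), site 19 (S↔G), site 27 (V↔Y), site 31 (Q↔H), site 37 (P↔M).
27 of the 34 comparable sites match, so the percent identity is 27/34 × 100 = 79.4%.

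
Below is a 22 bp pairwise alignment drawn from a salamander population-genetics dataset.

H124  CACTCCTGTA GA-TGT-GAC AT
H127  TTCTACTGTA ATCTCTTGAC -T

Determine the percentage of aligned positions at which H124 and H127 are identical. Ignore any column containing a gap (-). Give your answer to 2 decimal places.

68.42%

Excluding the 3 gap columns leaves 19 comparable sites.
Differing sites — 1:C/T; 2:A/T; 5:C/A; 11:G/A; 12:A/T; 15:G/C.
13 of the 19 comparable sites match, so the percent identity is 13/19 × 100 = 68.42%.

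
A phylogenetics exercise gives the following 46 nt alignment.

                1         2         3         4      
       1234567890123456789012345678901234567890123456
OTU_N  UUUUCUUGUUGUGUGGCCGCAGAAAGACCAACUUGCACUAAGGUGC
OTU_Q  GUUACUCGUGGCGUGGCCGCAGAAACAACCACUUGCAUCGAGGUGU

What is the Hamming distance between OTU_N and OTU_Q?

12

The sequences differ at positions 1 (U/G), 4 (U/A), 7 (U/C), 10 (U/G), 12 (U/C), 26 (G/C), 28 (C/A), 30 (A/C), 38 (C/U), 39 (U/C), 40 (A/G), 46 (C/U).
That gives 12 mismatches out of 46 aligned sites, so the Hamming distance is 12.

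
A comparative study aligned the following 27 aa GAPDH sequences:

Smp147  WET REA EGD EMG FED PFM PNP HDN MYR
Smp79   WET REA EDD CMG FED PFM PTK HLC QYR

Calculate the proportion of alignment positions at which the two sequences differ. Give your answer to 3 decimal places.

0.259

The sequences differ at positions 8 (G/D), 10 (E/C), 20 (N/T), 21 (P/K), 23 (D/L), 24 (N/C), 25 (M/Q).
There are 7 differences over 27 sites, so p = 7/27 = 0.259.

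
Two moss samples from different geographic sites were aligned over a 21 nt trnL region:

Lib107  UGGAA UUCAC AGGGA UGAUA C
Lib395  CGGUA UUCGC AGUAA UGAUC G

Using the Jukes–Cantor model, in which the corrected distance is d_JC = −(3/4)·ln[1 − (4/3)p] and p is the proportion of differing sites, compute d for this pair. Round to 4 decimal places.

Differing sites — 1:U/C; 4:A/U; 9:A/G; 13:G/U; 14:G/A; 20:A/C; 21:C/G.
p = 7/21 = 0.333333.
d = −0.75 · ln(1 − (4/3)·0.333333) = −0.75 · ln(0.555556) = −0.75 · (-0.587786) = 0.4408.

0.4408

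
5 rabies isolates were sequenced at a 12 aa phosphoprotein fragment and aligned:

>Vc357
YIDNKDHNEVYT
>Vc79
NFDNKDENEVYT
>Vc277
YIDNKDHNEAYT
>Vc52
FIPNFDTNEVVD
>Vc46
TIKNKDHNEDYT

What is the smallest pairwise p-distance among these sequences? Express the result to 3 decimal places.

Pairwise Hamming distances:
  Vc357 vs Vc79: 3
  Vc357 vs Vc277: 1
  Vc357 vs Vc52: 6
  Vc357 vs Vc46: 3
  Vc79 vs Vc277: 4
  Vc79 vs Vc52: 7
  Vc79 vs Vc46: 5
  Vc277 vs Vc52: 7
  Vc277 vs Vc46: 3
  Vc52 vs Vc46: 7
The smallest is 1 mismatch, between Vc357 and Vc277; p = 1/12 = 0.083.

0.083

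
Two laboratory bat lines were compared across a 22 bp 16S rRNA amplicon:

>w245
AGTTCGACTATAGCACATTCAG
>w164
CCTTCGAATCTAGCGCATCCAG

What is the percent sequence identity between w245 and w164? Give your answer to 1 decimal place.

The sequences differ at positions 1 (A/C), 2 (G/C), 8 (C/A), 10 (A/C), 15 (A/G), 19 (T/C).
16 of the 22 sites match, so the percent identity is 16/22 × 100 = 72.7%.

72.7%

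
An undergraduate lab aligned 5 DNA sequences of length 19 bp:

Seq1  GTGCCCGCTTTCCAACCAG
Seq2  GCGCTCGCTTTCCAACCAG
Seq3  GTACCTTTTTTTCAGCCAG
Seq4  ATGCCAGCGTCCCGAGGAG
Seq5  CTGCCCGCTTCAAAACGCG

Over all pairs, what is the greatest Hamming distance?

12

Pairwise Hamming distances:
  Seq1 vs Seq2: 2
  Seq1 vs Seq3: 6
  Seq1 vs Seq4: 7
  Seq1 vs Seq5: 6
  Seq2 vs Seq3: 8
  Seq2 vs Seq4: 9
  Seq2 vs Seq5: 8
  Seq3 vs Seq4: 12
  Seq3 vs Seq5: 11
  Seq4 vs Seq5: 8
The largest is 12, between Seq3 and Seq4.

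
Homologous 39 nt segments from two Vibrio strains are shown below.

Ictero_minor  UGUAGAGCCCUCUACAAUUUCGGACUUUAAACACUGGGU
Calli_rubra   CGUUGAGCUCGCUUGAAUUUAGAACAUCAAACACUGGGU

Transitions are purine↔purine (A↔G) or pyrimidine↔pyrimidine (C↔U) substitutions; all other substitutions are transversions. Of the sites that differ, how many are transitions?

4

The sequences differ at positions 1 (U/C, transition), 4 (A/U, transversion), 9 (C/U, transition), 11 (U/G, transversion), 14 (A/U, transversion), 15 (C/G, transversion), 21 (C/A, transversion), 23 (G/A, transition), 26 (U/A, transversion), 28 (U/C, transition).
Of the 10 differences, 4 transitions and 6 transversions, so the answer is 4.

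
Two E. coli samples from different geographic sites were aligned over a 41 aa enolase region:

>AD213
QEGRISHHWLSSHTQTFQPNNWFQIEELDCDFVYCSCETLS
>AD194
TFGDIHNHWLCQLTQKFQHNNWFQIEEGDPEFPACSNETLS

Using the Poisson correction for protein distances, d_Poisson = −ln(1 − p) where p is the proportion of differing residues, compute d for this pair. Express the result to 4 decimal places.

0.4947

Differing sites — 1:Q/T; 2:E/F; 4:R/D; 6:S/H; 7:H/N; 11:S/C; 12:S/Q; 13:H/L; 16:T/K; 19:P/H; 28:L/G; 30:C/P; 31:D/E; 33:V/P; 34:Y/A; 37:C/N.
p = 16/41 = 0.390244.
d = −ln(1 − 0.390244) = −ln(0.609756) = 0.4947.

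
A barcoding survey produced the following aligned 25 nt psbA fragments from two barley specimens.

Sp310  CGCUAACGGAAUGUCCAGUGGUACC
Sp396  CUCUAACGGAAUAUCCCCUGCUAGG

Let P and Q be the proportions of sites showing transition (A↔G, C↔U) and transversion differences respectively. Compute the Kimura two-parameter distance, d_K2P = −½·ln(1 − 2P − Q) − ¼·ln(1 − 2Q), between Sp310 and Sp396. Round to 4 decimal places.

0.3563

Mismatches occur at site 2 (G↔U, transversion), site 13 (G↔A, transition), site 17 (A↔C, transversion), site 18 (G↔C, transversion), site 21 (G↔C, transversion), site 24 (C↔G, transversion), site 25 (C↔G, transversion).
Of the 7 differences, 1 transition and 6 transversions over 25 sites: P = 1/25 = 0.040000, Q = 6/25 = 0.240000.
d = −0.5·ln(0.680000) − 0.25·ln(0.520000) = −0.5·(-0.385662) − 0.25·(-0.653926) = 0.3563.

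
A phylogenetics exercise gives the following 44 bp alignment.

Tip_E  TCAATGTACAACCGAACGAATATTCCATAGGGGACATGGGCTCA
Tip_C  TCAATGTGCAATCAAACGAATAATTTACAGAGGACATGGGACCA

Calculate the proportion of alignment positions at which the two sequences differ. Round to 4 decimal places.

Differing sites — 8:A/G; 12:C/T; 14:G/A; 23:T/A; 25:C/T; 26:C/T; 28:T/C; 31:G/A; 41:C/A; 42:T/C.
There are 10 differences over 44 sites, so p = 10/44 = 0.2273.

0.2273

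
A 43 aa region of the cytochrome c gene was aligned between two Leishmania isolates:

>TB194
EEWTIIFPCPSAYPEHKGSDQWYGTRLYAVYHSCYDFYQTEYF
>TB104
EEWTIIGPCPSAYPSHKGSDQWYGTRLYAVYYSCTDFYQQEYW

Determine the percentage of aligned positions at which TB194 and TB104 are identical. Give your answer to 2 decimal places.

86.05%

Mismatches occur at site 7 (F→G), site 15 (E→S), site 32 (H→Y), site 35 (Y→T), site 40 (T→Q), site 43 (F→W).
37 of the 43 sites match, so the percent identity is 37/43 × 100 = 86.05%.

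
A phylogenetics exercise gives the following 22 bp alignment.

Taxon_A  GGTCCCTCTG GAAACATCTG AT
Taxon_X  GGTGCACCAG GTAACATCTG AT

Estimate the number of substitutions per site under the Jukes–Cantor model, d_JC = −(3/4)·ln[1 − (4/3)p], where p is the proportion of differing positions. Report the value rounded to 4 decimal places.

0.2708

Mismatches occur at site 4 (C→G), site 6 (C→A), site 7 (T→C), site 9 (T→A), site 12 (A→T).
p = 5/22 = 0.227273.
d = −0.75 · ln(1 − (4/3)·0.227273) = −0.75 · ln(0.696969) = −0.75 · (-0.361014) = 0.2708.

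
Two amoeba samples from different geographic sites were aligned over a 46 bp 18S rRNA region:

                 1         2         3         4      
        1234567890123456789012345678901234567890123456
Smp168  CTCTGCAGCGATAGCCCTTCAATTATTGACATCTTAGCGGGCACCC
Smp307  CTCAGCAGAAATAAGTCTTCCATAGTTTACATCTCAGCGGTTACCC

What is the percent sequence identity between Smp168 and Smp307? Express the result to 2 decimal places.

Differing sites — 4:T/A; 9:C/A; 10:G/A; 14:G/A; 15:C/G; 16:C/T; 21:A/C; 24:T/A; 25:A/G; 28:G/T; 35:T/C; 41:G/T; 42:C/T.
33 of the 46 sites match, so the percent identity is 33/46 × 100 = 71.74%.

71.74%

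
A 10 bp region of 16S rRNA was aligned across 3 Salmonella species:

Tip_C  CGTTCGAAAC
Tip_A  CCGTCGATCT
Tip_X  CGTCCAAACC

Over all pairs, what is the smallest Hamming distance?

Pairwise Hamming distances:
  Tip_C vs Tip_A: 5
  Tip_C vs Tip_X: 3
  Tip_A vs Tip_X: 6
The smallest is 3, between Tip_C and Tip_X.

3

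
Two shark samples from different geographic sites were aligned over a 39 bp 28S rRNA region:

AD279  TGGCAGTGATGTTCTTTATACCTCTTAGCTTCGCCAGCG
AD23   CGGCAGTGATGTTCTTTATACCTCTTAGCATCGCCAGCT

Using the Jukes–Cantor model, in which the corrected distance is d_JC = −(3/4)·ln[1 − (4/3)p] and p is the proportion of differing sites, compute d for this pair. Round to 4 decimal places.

0.0812

The sequences differ at positions 1 (T/C), 30 (T/A), 39 (G/T).
p = 3/39 = 0.076923.
d = −0.75 · ln(1 − (4/3)·0.076923) = −0.75 · ln(0.897436) = −0.75 · (-0.108213) = 0.0812.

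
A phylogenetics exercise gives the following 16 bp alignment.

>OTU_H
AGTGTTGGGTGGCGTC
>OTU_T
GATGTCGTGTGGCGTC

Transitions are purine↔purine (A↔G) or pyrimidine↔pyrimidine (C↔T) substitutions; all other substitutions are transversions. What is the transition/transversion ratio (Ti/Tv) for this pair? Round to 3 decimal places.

Differing sites — 1:A/G (Ti); 2:G/A (Ti); 6:T/C (Ti); 8:G/T (Tv).
Of the 4 differences, 3 transitions and 1 transversion, so Ti/Tv = 3/1 = 3.000.

3.000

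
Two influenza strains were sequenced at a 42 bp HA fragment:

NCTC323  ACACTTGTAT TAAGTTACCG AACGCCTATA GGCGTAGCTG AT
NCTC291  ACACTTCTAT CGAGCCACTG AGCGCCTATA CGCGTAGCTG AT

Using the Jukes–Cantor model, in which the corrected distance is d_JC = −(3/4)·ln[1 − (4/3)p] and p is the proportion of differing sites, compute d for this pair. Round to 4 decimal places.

0.2197

Differing sites — 7:G/C; 11:T/C; 12:A/G; 15:T/C; 16:T/C; 19:C/T; 22:A/G; 31:G/C.
p = 8/42 = 0.190476.
d = −0.75 · ln(1 − (4/3)·0.190476) = −0.75 · ln(0.746032) = −0.75 · (-0.292987) = 0.2197.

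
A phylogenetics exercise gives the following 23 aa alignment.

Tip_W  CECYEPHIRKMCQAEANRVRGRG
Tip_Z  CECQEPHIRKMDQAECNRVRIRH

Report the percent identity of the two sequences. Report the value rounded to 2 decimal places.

78.26%

The sequences differ at positions 4 (Y/Q), 12 (C/D), 16 (A/C), 21 (G/I), 23 (G/H).
18 of the 23 sites match, so the percent identity is 18/23 × 100 = 78.26%.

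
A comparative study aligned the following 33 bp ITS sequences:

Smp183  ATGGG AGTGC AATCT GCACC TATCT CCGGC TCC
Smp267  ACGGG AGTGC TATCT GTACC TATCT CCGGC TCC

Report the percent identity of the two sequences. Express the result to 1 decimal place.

The sequences differ at positions 2 (T/C), 11 (A/T), 17 (C/T).
30 of the 33 sites match, so the percent identity is 30/33 × 100 = 90.9%.

90.9%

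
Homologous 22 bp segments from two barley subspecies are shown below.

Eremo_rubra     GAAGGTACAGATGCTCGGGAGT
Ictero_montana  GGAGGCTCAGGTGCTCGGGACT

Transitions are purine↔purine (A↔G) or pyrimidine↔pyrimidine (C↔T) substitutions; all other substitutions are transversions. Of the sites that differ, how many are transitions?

3

Mismatches occur at site 2 (A↔G, transition), site 6 (T↔C, transition), site 7 (A↔T, transversion), site 11 (A↔G, transition), site 21 (G↔C, transversion).
Of the 5 differences, 3 transitions and 2 transversions, so the answer is 3.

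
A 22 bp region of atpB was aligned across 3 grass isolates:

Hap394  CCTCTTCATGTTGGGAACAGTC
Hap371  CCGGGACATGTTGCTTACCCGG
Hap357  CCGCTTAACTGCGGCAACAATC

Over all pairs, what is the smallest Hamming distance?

8

Pairwise Hamming distances:
  Hap394 vs Hap371: 11
  Hap394 vs Hap357: 8
  Hap371 vs Hap357: 15
The smallest is 8, between Hap394 and Hap357.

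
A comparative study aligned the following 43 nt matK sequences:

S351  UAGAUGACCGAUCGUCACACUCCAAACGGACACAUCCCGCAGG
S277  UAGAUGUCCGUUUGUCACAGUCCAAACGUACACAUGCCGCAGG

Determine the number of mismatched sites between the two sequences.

6

Mismatches occur at site 7 (A↔U), site 11 (A↔U), site 13 (C↔U), site 20 (C↔G), site 29 (G↔U), site 36 (C↔G).
That gives 6 mismatches out of 43 aligned sites, so the Hamming distance is 6.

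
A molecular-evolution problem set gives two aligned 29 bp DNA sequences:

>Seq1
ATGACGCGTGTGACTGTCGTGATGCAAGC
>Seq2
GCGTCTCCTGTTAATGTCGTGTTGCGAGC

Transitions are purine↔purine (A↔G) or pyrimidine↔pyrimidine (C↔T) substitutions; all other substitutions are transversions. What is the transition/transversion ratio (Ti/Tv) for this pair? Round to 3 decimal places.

Differing sites — 1:A/G (Ti); 2:T/C (Ti); 4:A/T (Tv); 6:G/T (Tv); 8:G/C (Tv); 12:G/T (Tv); 14:C/A (Tv); 22:A/T (Tv); 26:A/G (Ti).
Of the 9 differences, 3 transitions and 6 transversions, so Ti/Tv = 3/6 = 0.500.

0.500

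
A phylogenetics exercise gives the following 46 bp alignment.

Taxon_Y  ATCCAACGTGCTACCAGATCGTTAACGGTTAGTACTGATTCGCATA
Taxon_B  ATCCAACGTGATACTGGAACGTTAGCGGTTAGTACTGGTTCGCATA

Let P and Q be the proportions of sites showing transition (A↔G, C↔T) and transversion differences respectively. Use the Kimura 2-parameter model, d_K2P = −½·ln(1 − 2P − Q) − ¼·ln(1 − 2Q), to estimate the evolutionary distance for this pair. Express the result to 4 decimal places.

Mismatches occur at site 11 (C↔A, transversion), site 15 (C↔T, transition), site 16 (A↔G, transition), site 19 (T↔A, transversion), site 25 (A↔G, transition), site 38 (A↔G, transition).
Of the 6 differences, 4 transitions and 2 transversions over 46 sites: P = 4/46 = 0.086957, Q = 2/46 = 0.043478.
d = −0.5·ln(0.782608) − 0.25·ln(0.913044) = −0.5·(-0.245123) − 0.25·(-0.090971) = 0.1453.

0.1453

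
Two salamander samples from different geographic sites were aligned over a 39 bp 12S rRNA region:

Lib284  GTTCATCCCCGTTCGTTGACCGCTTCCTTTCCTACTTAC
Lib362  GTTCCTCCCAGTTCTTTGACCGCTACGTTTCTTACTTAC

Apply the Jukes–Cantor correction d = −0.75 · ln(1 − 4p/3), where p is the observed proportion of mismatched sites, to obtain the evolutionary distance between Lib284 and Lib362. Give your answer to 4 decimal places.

0.1722

The sequences differ at positions 5 (A/C), 10 (C/A), 15 (G/T), 25 (T/A), 27 (C/G), 32 (C/T).
p = 6/39 = 0.153846.
d = −0.75 · ln(1 − (4/3)·0.153846) = −0.75 · ln(0.794872) = −0.75 · (-0.229574) = 0.1722.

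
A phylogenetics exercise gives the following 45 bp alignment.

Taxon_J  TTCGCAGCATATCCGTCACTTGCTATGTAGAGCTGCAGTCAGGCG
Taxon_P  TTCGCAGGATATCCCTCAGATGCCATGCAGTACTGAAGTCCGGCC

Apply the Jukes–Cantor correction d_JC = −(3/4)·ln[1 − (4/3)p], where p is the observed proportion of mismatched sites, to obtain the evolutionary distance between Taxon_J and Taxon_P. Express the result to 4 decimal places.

Mismatches occur at site 8 (C→G), site 15 (G→C), site 19 (C→G), site 20 (T→A), site 24 (T→C), site 28 (T→C), site 31 (A→T), site 32 (G→A), site 36 (C→A), site 41 (A→C), site 45 (G→C).
p = 11/45 = 0.244444.
d = −0.75 · ln(1 − (4/3)·0.244444) = −0.75 · ln(0.674075) = −0.75 · (-0.394414) = 0.2958.

0.2958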